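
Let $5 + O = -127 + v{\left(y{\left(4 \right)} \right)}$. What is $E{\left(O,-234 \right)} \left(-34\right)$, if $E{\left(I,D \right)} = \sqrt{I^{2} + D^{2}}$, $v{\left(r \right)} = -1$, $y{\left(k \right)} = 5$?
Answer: $- 34 \sqrt{72445} \approx -9151.3$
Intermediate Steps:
$O = -133$ ($O = -5 - 128 = -133$)
$E{\left(I,D \right)} = \sqrt{D^{2} + I^{2}}$
$E{\left(O,-234 \right)} \left(-34\right) = \sqrt{\left(-234\right)^{2} + \left(-133\right)^{2}} \left(-34\right) = \sqrt{54756 + 17689} \left(-34\right) = \sqrt{72445} \left(-34\right) = - 34 \sqrt{72445}$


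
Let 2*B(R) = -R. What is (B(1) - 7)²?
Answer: 225/4 ≈ 56.250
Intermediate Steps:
B(R) = -R/2 (B(R) = (-R)/2 = -R/2)
(B(1) - 7)² = (-½*1 - 7)² = (-½ - 7)² = (-15/2)² = 225/4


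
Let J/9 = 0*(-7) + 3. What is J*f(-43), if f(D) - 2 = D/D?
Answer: 81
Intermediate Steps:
f(D) = 3 (f(D) = 2 + D/D = 2 + 1 = 3)
J = 27 (J = 9*(0*(-7) + 3) = 9*(0 + 3) = 9*3 = 27)
J*f(-43) = 27*3 = 81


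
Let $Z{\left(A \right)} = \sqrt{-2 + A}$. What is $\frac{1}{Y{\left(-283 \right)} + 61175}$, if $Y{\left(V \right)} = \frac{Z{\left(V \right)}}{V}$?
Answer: $\frac{979888915}{59944704375182} + \frac{283 i \sqrt{285}}{299723521875910} \approx 1.6347 \cdot 10^{-5} + 1.594 \cdot 10^{-11} i$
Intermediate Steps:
$Y{\left(V \right)} = \frac{\sqrt{-2 + V}}{V}$
$\frac{1}{Y{\left(-283 \right)} + 61175} = \frac{1}{\frac{\sqrt{-2 - 283}}{-283} + 61175} = \frac{1}{- \frac{\sqrt{-285}}{283} + 61175} = \frac{1}{- \frac{i \sqrt{285}}{283} + 61175} = \frac{1}{61175 - \frac{i \sqrt{285}}{283}}$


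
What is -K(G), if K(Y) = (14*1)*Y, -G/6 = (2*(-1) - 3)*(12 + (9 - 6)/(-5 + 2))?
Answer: -4620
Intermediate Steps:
G = 330 (G = -6*(2*(-1) - 3)*(12 + (9 - 6)/(-5 + 2)) = -6*(-2 - 3)*(12 + 3/(-3)) = -(-30)*(12 + 3*(-⅓)) = -(-30)*(12 - 1) = -(-30)*11 = -6*(-55) = 330)
K(Y) = 14*Y
-K(G) = -14*330 = -1*4620 = -4620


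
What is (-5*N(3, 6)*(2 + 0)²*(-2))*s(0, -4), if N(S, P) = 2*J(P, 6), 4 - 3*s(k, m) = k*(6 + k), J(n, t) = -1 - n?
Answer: -2240/3 ≈ -746.67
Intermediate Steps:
s(k, m) = 4/3 - k*(6 + k)/3
N(S, P) = -2 - 2*P (N(S, P) = 2*(-1 - P) = -2 - 2*P)
(-5*N(3, 6)*(2 + 0)²*(-2))*s(0, -4) = (-5*(-2 - 2*6)*(2 + 0)²*(-2))*(4/3 - 2*0 - ⅓*0²) = (-5*(-2 - 12)*2²*(-2))*(4/3 + 0 - ⅓*0) = (-5*(-14*4)*(-2))*(4/3 + 0 + 0) = -(-280)*(-2)*(4/3) = -5*112*(4/3) = -560*4/3 = -2240/3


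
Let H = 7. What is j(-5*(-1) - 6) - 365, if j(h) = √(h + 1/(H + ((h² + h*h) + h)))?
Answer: -365 + I*√14/4 ≈ -365.0 + 0.93541*I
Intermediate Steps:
j(h) = √(h + 1/(7 + h + 2*h²)) (j(h) = √(h + 1/(7 + ((h² + h*h) + h))) = √(h + 1/(7 + ((h² + h²) + h))) = √(h + 1/(7 + (2*h² + h))) = √(h + 1/(7 + (h + 2*h²))) = √(h + 1/(7 + h + 2*h²)))
j(-5*(-1) - 6) - 365 = √((1 + (-5*(-1) - 6)*(7 + (-5*(-1) - 6) + 2*(-5*(-1) - 6)²))/(7 + (-5*(-1) - 6) + 2*(-5*(-1) - 6)²)) - 365 = √((1 + (5 - 6)*(7 + (5 - 6) + 2*(5 - 6)²))/(7 + (5 - 6) + 2*(5 - 6)²)) - 365 = √((1 - (7 - 1 + 2*(-1)²))/(7 - 1 + 2*(-1)²)) - 365 = √((1 - (7 - 1 + 2*1))/(7 - 1 + 2*1)) - 365 = √((1 - (7 - 1 + 2))/(7 - 1 + 2)) - 365 = √((1 - 1*8)/8) - 365 = √((1 - 8)/8) - 365 = √((⅛)*(-7)) - 365 = √(-7/8) - 365 = I*√14/4 - 365 = -365 + I*√14/4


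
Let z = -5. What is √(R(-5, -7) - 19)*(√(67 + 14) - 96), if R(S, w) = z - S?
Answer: -87*I*√19 ≈ -379.22*I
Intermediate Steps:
R(S, w) = -5 - S
√(R(-5, -7) - 19)*(√(67 + 14) - 96) = √((-5 - 1*(-5)) - 19)*(√(67 + 14) - 96) = √((-5 + 5) - 19)*(√81 - 96) = √(0 - 19)*(9 - 96) = √(-19)*(-87) = (I*√19)*(-87) = -87*I*√19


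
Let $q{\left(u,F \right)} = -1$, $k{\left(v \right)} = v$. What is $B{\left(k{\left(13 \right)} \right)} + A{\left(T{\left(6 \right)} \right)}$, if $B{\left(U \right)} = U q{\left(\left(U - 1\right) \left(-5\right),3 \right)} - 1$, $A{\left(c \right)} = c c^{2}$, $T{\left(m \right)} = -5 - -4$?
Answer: $-15$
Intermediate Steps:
$T{\left(m \right)} = -1$ ($T{\left(m \right)} = -5 + 4 = -1$)
$A{\left(c \right)} = c^{3}$
$B{\left(U \right)} = -1 - U$ ($B{\left(U \right)} = U \left(-1\right) - 1 = - U - 1 = -1 - U$)
$B{\left(k{\left(13 \right)} \right)} + A{\left(T{\left(6 \right)} \right)} = \left(-1 - 13\right) + \left(-1\right)^{3} = \left(-1 - 13\right) - 1 = -14 - 1 = -15$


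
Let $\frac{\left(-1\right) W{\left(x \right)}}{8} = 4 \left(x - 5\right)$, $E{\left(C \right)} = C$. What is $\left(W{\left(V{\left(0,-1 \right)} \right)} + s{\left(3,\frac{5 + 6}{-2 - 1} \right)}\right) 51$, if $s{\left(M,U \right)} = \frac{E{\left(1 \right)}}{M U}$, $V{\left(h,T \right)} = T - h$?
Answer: $\frac{107661}{11} \approx 9787.4$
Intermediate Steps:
$W{\left(x \right)} = 160 - 32 x$ ($W{\left(x \right)} = - 8 \cdot 4 \left(x - 5\right) = - 8 \cdot 4 \left(-5 + x\right) = - 8 \left(-20 + 4 x\right) = 160 - 32 x$)
$s{\left(M,U \right)} = \frac{1}{M U}$ ($s{\left(M,U \right)} = 1 \frac{1}{M U} = \frac{1}{M U}$)
$\left(W{\left(V{\left(0,-1 \right)} \right)} + s{\left(3,\frac{5 + 6}{-2 - 1} \right)}\right) 51 = \left(\left(160 - 32 \left(-1 - 0\right)\right) + \frac{1}{3 \frac{5 + 6}{-2 - 1}}\right) 51 = \left(\left(160 - 32 \left(-1 + 0\right)\right) + \frac{1}{3 \frac{11}{-3}}\right) 51 = \left(\left(160 - -32\right) + \frac{1}{3 \cdot 11 \left(- \frac{1}{3}\right)}\right) 51 = \left(\left(160 + 32\right) + \frac{1}{3 \left(- \frac{11}{3}\right)}\right) 51 = \left(192 + \frac{1}{3} \left(- \frac{3}{11}\right)\right) 51 = \left(192 - \frac{1}{11}\right) 51 = \frac{2111}{11} \cdot 51 = \frac{107661}{11}$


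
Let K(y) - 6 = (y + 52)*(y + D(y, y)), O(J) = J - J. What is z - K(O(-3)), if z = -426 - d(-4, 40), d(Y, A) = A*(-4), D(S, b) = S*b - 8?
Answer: 144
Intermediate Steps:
D(S, b) = -8 + S*b
d(Y, A) = -4*A
O(J) = 0
K(y) = 6 + (52 + y)*(-8 + y + y²) (K(y) = 6 + (y + 52)*(y + (-8 + y*y)) = 6 + (52 + y)*(y + (-8 + y²)) = 6 + (52 + y)*(-8 + y + y²))
z = -266 (z = -426 - (-4)*40 = -426 - 1*(-160) = -426 + 160 = -266)
z - K(O(-3)) = -266 - (-410 + 0³ + 44*0 + 53*0²) = -266 - (-410 + 0 + 0 + 53*0) = -266 - (-410 + 0 + 0 + 0) = -266 - 1*(-410) = -266 + 410 = 144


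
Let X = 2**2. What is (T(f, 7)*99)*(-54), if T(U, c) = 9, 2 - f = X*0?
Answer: -48114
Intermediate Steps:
X = 4
f = 2 (f = 2 - 4*0 = 2 - 1*0 = 2 + 0 = 2)
(T(f, 7)*99)*(-54) = (9*99)*(-54) = 891*(-54) = -48114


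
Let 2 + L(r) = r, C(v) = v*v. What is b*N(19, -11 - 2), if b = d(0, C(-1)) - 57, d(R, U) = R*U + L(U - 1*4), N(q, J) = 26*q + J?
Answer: -29822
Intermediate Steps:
C(v) = v²
L(r) = -2 + r
N(q, J) = J + 26*q
d(R, U) = -6 + U + R*U (d(R, U) = R*U + (-2 + (U - 1*4)) = R*U + (-2 + (U - 4)) = R*U + (-2 + (-4 + U)) = R*U + (-6 + U) = -6 + U + R*U)
b = -62 (b = (-6 + (-1)² + 0*(-1)²) - 57 = (-6 + 1 + 0*1) - 57 = (-6 + 1 + 0) - 57 = -5 - 57 = -62)
b*N(19, -11 - 2) = -62*((-11 - 2) + 26*19) = -62*(-13 + 494) = -62*481 = -29822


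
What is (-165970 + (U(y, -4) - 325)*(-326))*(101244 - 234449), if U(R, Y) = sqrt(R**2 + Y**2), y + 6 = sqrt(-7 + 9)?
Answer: 7994964100 + 43424830*sqrt(54 - 12*sqrt(2)) ≈ 8.2592e+9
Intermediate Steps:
y = -6 + sqrt(2) (y = -6 + sqrt(-7 + 9) = -6 + sqrt(2) ≈ -4.5858)
(-165970 + (U(y, -4) - 325)*(-326))*(101244 - 234449) = (-165970 + (sqrt((-6 + sqrt(2))**2 + (-4)**2) - 325)*(-326))*(101244 - 234449) = (-165970 + (sqrt((-6 + sqrt(2))**2 + 16) - 325)*(-326))*(-133205) = (-165970 + (sqrt(16 + (-6 + sqrt(2))**2) - 325)*(-326))*(-133205) = (-165970 + (-325 + sqrt(16 + (-6 + sqrt(2))**2))*(-326))*(-133205) = (-165970 + (105950 - 326*sqrt(16 + (-6 + sqrt(2))**2)))*(-133205) = (-60020 - 326*sqrt(16 + (-6 + sqrt(2))**2))*(-133205) = 7994964100 + 43424830*sqrt(16 + (-6 + sqrt(2))**2)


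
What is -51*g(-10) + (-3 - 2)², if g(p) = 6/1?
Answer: -281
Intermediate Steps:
g(p) = 6 (g(p) = 6*1 = 6)
-51*g(-10) + (-3 - 2)² = -51*6 + (-3 - 2)² = -306 + (-5)² = -306 + 25 = -281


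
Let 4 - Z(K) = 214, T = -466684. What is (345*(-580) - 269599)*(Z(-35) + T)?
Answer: 219299644906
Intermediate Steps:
Z(K) = -210 (Z(K) = 4 - 1*214 = 4 - 214 = -210)
(345*(-580) - 269599)*(Z(-35) + T) = (345*(-580) - 269599)*(-210 - 466684) = (-200100 - 269599)*(-466894) = -469699*(-466894) = 219299644906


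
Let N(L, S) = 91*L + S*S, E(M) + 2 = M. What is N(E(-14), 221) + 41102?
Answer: 88487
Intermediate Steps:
E(M) = -2 + M
N(L, S) = S² + 91*L (N(L, S) = 91*L + S² = S² + 91*L)
N(E(-14), 221) + 41102 = (221² + 91*(-2 - 14)) + 41102 = (48841 + 91*(-16)) + 41102 = (48841 - 1456) + 41102 = 47385 + 41102 = 88487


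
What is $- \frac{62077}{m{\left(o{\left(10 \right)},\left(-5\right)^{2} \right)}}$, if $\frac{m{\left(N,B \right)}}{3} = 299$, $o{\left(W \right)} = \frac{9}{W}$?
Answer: $- \frac{2699}{39} \approx -69.205$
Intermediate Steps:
$m{\left(N,B \right)} = 897$ ($m{\left(N,B \right)} = 3 \cdot 299 = 897$)
$- \frac{62077}{m{\left(o{\left(10 \right)},\left(-5\right)^{2} \right)}} = - \frac{62077}{897} = \left(-62077\right) \frac{1}{897} = - \frac{2699}{39}$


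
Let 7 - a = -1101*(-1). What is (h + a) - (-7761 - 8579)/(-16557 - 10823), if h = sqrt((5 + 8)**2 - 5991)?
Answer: -1498503/1369 + I*sqrt(5822) ≈ -1094.6 + 76.302*I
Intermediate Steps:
h = I*sqrt(5822) (h = sqrt(13**2 - 5991) = sqrt(169 - 5991) = sqrt(-5822) = I*sqrt(5822) ≈ 76.302*I)
a = -1094 (a = 7 - (-1101)*(-1) = 7 - 1*1101 = 7 - 1101 = -1094)
(h + a) - (-7761 - 8579)/(-16557 - 10823) = (I*sqrt(5822) - 1094) - (-7761 - 8579)/(-16557 - 10823) = (-1094 + I*sqrt(5822)) - (-16340)/(-27380) = (-1094 + I*sqrt(5822)) - (-16340)*(-1)/27380 = (-1094 + I*sqrt(5822)) - 1*817/1369 = (-1094 + I*sqrt(5822)) - 817/1369 = -1498503/1369 + I*sqrt(5822)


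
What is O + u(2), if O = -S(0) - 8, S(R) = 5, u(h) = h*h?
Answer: -9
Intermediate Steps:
u(h) = h²
O = -13 (O = -1*5 - 8 = -5 - 8 = -13)
O + u(2) = -13 + 2² = -13 + 4 = -9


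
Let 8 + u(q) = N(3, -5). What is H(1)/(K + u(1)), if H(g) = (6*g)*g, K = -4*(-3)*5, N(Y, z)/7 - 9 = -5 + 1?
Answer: 2/29 ≈ 0.068966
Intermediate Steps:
N(Y, z) = 35 (N(Y, z) = 63 + 7*(-5 + 1) = 63 + 7*(-4) = 63 - 28 = 35)
u(q) = 27 (u(q) = -8 + 35 = 27)
K = 60 (K = 12*5 = 60)
H(g) = 6*g²
H(1)/(K + u(1)) = (6*1²)/(60 + 27) = (6*1)/87 = 6*(1/87) = 2/29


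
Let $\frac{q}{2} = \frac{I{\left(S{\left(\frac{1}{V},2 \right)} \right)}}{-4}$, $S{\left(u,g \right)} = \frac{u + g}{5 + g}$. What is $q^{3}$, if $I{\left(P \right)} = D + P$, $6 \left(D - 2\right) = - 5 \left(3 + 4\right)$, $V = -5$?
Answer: $\frac{423564751}{74088000} \approx 5.717$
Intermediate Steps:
$D = - \frac{23}{6}$ ($D = 2 + \frac{\left(-5\right) \left(3 + 4\right)}{6} = 2 + \frac{\left(-5\right) 7}{6} = 2 + \frac{1}{6} \left(-35\right) = 2 - \frac{35}{6} = - \frac{23}{6} \approx -3.8333$)
$S{\left(u,g \right)} = \frac{g + u}{5 + g}$
$I{\left(P \right)} = - \frac{23}{6} + P$
$q = \frac{751}{420}$ ($q = 2 \frac{- \frac{23}{6} + \frac{2 + \frac{1}{-5}}{5 + 2}}{-4} = 2 \left(- \frac{23}{6} + \frac{2 - \frac{1}{5}}{7}\right) \left(- \frac{1}{4}\right) = 2 \left(- \frac{23}{6} + \frac{1}{7} \cdot \frac{9}{5}\right) \left(- \frac{1}{4}\right) = 2 \left(- \frac{23}{6} + \frac{9}{35}\right) \left(- \frac{1}{4}\right) = 2 \left(\left(- \frac{751}{210}\right) \left(- \frac{1}{4}\right)\right) = 2 \cdot \frac{751}{840} = \frac{751}{420} \approx 1.7881$)
$q^{3} = \left(\frac{751}{420}\right)^{3} = \frac{423564751}{74088000}$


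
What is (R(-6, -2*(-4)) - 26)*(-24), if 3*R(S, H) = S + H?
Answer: 608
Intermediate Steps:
R(S, H) = H/3 + S/3 (R(S, H) = (S + H)/3 = (H + S)/3 = H/3 + S/3)
(R(-6, -2*(-4)) - 26)*(-24) = (((-2*(-4))/3 + (⅓)*(-6)) - 26)*(-24) = (((⅓)*8 - 2) - 26)*(-24) = ((8/3 - 2) - 26)*(-24) = (⅔ - 26)*(-24) = -76/3*(-24) = 608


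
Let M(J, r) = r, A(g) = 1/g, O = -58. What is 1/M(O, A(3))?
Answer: 3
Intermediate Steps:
1/M(O, A(3)) = 1/(1/3) = 3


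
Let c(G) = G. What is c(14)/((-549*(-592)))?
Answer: 7/162504 ≈ 4.3076e-5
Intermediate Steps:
c(14)/((-549*(-592))) = 14/((-549*(-592))) = 14/325008 = 14*(1/325008) = 7/162504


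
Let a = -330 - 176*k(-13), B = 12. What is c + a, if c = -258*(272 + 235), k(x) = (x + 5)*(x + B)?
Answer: -132544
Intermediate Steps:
k(x) = (5 + x)*(12 + x) (k(x) = (x + 5)*(x + 12) = (5 + x)*(12 + x))
a = -1738 (a = -330 - 176*(60 + (-13)² + 17*(-13)) = -330 - 176*(60 + 169 - 221) = -330 - 176*8 = -330 - 1408 = -1738)
c = -130806 (c = -258*507 = -130806)
c + a = -130806 - 1738 = -132544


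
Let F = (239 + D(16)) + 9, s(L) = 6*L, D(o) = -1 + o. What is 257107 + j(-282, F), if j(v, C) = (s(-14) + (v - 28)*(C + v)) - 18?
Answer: 262895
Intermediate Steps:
F = 263 (F = (239 + (-1 + 16)) + 9 = (239 + 15) + 9 = 254 + 9 = 263)
j(v, C) = -102 + (-28 + v)*(C + v) (j(v, C) = (6*(-14) + (v - 28)*(C + v)) - 18 = (-84 + (-28 + v)*(C + v)) - 18 = -102 + (-28 + v)*(C + v))
257107 + j(-282, F) = 257107 + (-102 + (-282)² - 28*263 - 28*(-282) + 263*(-282)) = 257107 + (-102 + 79524 - 7364 + 7896 - 74166) = 257107 + 5788 = 262895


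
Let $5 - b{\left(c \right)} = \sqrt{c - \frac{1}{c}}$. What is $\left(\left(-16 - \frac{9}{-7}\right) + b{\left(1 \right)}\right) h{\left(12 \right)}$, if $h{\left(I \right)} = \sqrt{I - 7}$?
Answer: $- \frac{68 \sqrt{5}}{7} \approx -21.722$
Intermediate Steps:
$b{\left(c \right)} = 5 - \sqrt{c - \frac{1}{c}}$
$h{\left(I \right)} = \sqrt{-7 + I}$
$\left(\left(-16 - \frac{9}{-7}\right) + b{\left(1 \right)}\right) h{\left(12 \right)} = \left(\left(-16 - \frac{9}{-7}\right) + \left(5 - \sqrt{1 - 1^{-1}}\right)\right) \sqrt{-7 + 12} = \left(\left(-16 - - \frac{9}{7}\right) + \left(5 - \sqrt{1 - 1}\right)\right) \sqrt{5} = \left(\left(-16 + \frac{9}{7}\right) + \left(5 - \sqrt{1 - 1}\right)\right) \sqrt{5} = \left(- \frac{103}{7} + \left(5 - \sqrt{0}\right)\right) \sqrt{5} = \left(- \frac{103}{7} + \left(5 - 0\right)\right) \sqrt{5} = \left(- \frac{103}{7} + \left(5 + 0\right)\right) \sqrt{5} = \left(- \frac{103}{7} + 5\right) \sqrt{5} = - \frac{68 \sqrt{5}}{7}$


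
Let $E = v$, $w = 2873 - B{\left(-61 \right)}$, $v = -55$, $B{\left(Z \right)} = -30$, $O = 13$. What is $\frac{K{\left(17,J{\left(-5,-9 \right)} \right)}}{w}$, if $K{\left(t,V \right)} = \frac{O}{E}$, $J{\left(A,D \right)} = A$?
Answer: $- \frac{13}{159665} \approx -8.142 \cdot 10^{-5}$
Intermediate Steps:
$w = 2903$ ($w = 2873 - -30 = 2873 + 30 = 2903$)
$E = -55$
$K{\left(t,V \right)} = - \frac{13}{55}$ ($K{\left(t,V \right)} = \frac{13}{-55} = 13 \left(- \frac{1}{55}\right) = - \frac{13}{55}$)
$\frac{K{\left(17,J{\left(-5,-9 \right)} \right)}}{w} = - \frac{13}{55 \cdot 2903} = \left(- \frac{13}{55}\right) \frac{1}{2903} = - \frac{13}{159665}$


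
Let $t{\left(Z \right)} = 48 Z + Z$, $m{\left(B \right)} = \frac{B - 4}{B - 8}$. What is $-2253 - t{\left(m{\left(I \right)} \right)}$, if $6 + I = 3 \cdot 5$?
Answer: $-2498$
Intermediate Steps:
$I = 9$ ($I = -6 + 3 \cdot 5 = -6 + 15 = 9$)
$m{\left(B \right)} = \frac{-4 + B}{-8 + B}$
$t{\left(Z \right)} = 49 Z$
$-2253 - t{\left(m{\left(I \right)} \right)} = -2253 - 49 \frac{-4 + 9}{-8 + 9} = -2253 - 49 \cdot 1^{-1} \cdot 5 = -2253 - 49 \cdot 1 \cdot 5 = -2253 - 49 \cdot 5 = -2253 - 245 = -2498$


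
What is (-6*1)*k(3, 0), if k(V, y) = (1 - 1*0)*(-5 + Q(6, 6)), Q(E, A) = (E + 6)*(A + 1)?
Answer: -474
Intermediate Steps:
Q(E, A) = (1 + A)*(6 + E) (Q(E, A) = (6 + E)*(1 + A) = (1 + A)*(6 + E))
k(V, y) = 79 (k(V, y) = (1 - 1*0)*(-5 + (6 + 6 + 6*6 + 6*6)) = (1 + 0)*(-5 + (6 + 6 + 36 + 36)) = 1*(-5 + 84) = 1*79 = 79)
(-6*1)*k(3, 0) = -6*1*79 = -6*79 = -474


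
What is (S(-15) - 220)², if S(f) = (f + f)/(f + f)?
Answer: 47961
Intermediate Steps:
S(f) = 1 (S(f) = (2*f)/((2*f)) = (2*f)*(1/(2*f)) = 1)
(S(-15) - 220)² = (1 - 220)² = (-219)² = 47961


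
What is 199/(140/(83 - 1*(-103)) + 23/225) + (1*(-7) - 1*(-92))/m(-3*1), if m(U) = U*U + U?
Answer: 8835005/35778 ≈ 246.94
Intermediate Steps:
m(U) = U + U² (m(U) = U² + U = U + U²)
199/(140/(83 - 1*(-103)) + 23/225) + (1*(-7) - 1*(-92))/m(-3*1) = 199/(140/(83 - 1*(-103)) + 23/225) + (1*(-7) - 1*(-92))/(((-3*1)*(1 - 3*1))) = 199/(140/(83 + 103) + 23*(1/225)) + (-7 + 92)/((-3*(1 - 3))) = 199/(140/186 + 23/225) + 85/((-3*(-2))) = 199/(140*(1/186) + 23/225) + 85/6 = 199/(70/93 + 23/225) + 85*(⅙) = 199/(5963/6975) + 85/6 = 199*(6975/5963) + 85/6 = 1388025/5963 + 85/6 = 8835005/35778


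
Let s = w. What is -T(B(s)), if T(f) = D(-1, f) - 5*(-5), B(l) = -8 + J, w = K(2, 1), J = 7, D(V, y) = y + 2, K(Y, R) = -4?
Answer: -26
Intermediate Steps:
D(V, y) = 2 + y
w = -4
s = -4
B(l) = -1 (B(l) = -8 + 7 = -1)
T(f) = 27 + f (T(f) = (2 + f) - 5*(-5) = (2 + f) + 25 = 27 + f)
-T(B(s)) = -(27 - 1) = -1*26 = -26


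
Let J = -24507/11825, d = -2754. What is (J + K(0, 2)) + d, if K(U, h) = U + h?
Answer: -32566907/11825 ≈ -2754.1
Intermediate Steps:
J = -24507/11825 (J = -24507*1/11825 = -24507/11825 ≈ -2.0725)
(J + K(0, 2)) + d = (-24507/11825 + (0 + 2)) - 2754 = (-24507/11825 + 2) - 2754 = -857/11825 - 2754 = -32566907/11825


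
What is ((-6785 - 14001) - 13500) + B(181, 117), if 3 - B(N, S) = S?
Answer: -34400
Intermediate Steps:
B(N, S) = 3 - S
((-6785 - 14001) - 13500) + B(181, 117) = ((-6785 - 14001) - 13500) + (3 - 1*117) = (-20786 - 13500) + (3 - 117) = -34286 - 114 = -34400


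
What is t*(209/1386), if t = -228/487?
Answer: -722/10227 ≈ -0.070597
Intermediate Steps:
t = -228/487 (t = -228*1/487 = -228/487 ≈ -0.46817)
t*(209/1386) = -47652/(487*1386) = -228/487*19/126 = -722/10227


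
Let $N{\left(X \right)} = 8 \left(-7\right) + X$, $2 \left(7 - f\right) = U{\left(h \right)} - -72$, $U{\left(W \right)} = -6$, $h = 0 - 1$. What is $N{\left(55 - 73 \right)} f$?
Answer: $1924$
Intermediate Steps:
$h = -1$ ($h = 0 - 1 = -1$)
$f = -26$ ($f = 7 - \frac{-6 - -72}{2} = 7 - \frac{-6 + 72}{2} = 7 - 33 = -26$)
$N{\left(X \right)} = -56 + X$
$N{\left(55 - 73 \right)} f = \left(-56 + \left(55 - 73\right)\right) \left(-26\right) = \left(-56 - 18\right) \left(-26\right) = \left(-74\right) \left(-26\right) = 1924$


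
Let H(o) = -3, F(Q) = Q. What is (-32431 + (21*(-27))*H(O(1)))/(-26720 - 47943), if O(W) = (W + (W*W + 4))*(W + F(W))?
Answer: 30730/74663 ≈ 0.41158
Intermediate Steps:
O(W) = 2*W*(4 + W + W²) (O(W) = (W + (W*W + 4))*(W + W) = (W + (W² + 4))*(2*W) = (W + (4 + W²))*(2*W) = (4 + W + W²)*(2*W) = 2*W*(4 + W + W²))
(-32431 + (21*(-27))*H(O(1)))/(-26720 - 47943) = (-32431 + (21*(-27))*(-3))/(-26720 - 47943) = (-32431 - 567*(-3))/(-74663) = (-32431 + 1701)*(-1/74663) = -30730*(-1/74663) = 30730/74663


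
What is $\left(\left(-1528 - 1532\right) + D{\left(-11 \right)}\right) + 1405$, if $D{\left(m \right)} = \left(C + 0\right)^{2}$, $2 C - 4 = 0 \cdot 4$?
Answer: $-1651$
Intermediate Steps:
$C = 2$ ($C = 2 + \frac{0 \cdot 4}{2} = 2 + \frac{1}{2} \cdot 0 = 2 + 0 = 2$)
$D{\left(m \right)} = 4$ ($D{\left(m \right)} = \left(2 + 0\right)^{2} = 2^{2} = 4$)
$\left(\left(-1528 - 1532\right) + D{\left(-11 \right)}\right) + 1405 = \left(\left(-1528 - 1532\right) + 4\right) + 1405 = \left(-3060 + 4\right) + 1405 = -3056 + 1405 = -1651$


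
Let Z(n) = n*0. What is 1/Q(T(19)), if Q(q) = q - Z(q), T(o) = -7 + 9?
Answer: ½ ≈ 0.50000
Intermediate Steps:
T(o) = 2
Z(n) = 0
Q(q) = q (Q(q) = q - 1*0 = q + 0 = q)
1/Q(T(19)) = 1/2 = ½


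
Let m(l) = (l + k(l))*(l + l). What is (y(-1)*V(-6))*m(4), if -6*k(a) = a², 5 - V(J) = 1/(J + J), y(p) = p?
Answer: -488/9 ≈ -54.222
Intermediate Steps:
V(J) = 5 - 1/(2*J) (V(J) = 5 - 1/(J + J) = 5 - 1/(2*J))
k(a) = -a²/6
m(l) = 2*l*(l - l²/6) (m(l) = (l - l²/6)*(l + l) = (l - l²/6)*(2*l) = 2*l*(l - l²/6))
(y(-1)*V(-6))*m(4) = (-(5 - ½/(-6)))*((⅓)*4²*(6 - 1*4)) = (-(5 - ½*(-⅙)))*((⅓)*16*(6 - 4)) = (-(5 + 1/12))*((⅓)*16*2) = -1*61/12*(32/3) = -61/12*32/3 = -488/9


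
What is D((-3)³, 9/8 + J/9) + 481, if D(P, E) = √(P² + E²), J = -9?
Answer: 481 + √46657/8 ≈ 508.00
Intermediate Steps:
D(P, E) = √(E² + P²)
D((-3)³, 9/8 + J/9) + 481 = √((9/8 - 9/9)² + ((-3)³)²) + 481 = √((9*(⅛) - 9*⅑)² + (-27)²) + 481 = √((9/8 - 1)² + 729) + 481 = √((⅛)² + 729) + 481 = √(1/64 + 729) + 481 = √(46657/64) + 481 = √46657/8 + 481 = 481 + √46657/8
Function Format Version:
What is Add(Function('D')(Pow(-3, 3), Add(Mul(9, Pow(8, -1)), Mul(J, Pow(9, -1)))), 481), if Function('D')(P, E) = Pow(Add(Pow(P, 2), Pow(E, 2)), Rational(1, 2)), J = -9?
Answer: Add(481, Mul(Rational(1, 8), Pow(46657, Rational(1, 2)))) ≈ 508.00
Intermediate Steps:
Function('D')(P, E) = Pow(Add(Pow(E, 2), Pow(P, 2)), Rational(1, 2))
Add(Function('D')(Pow(-3, 3), Add(Mul(9, Pow(8, -1)), Mul(J, Pow(9, -1)))), 481) = Add(Pow(Add(Pow(Add(Mul(9, Pow(8, -1)), Mul(-9, Pow(9, -1))), 2), Pow(Pow(-3, 3), 2)), Rational(1, 2)), 481) = Add(Pow(Add(Pow(Add(Mul(9, Rational(1, 8)), Mul(-9, Rational(1, 9))), 2), Pow(-27, 2)), Rational(1, 2)), 481) = Add(Pow(Add(Pow(Add(Rational(9, 8), -1), 2), 729), Rational(1, 2)), 481) = Add(Pow(Add(Pow(Rational(1, 8), 2), 729), Rational(1, 2)), 481) = Add(Pow(Add(Rational(1, 64), 729), Rational(1, 2)), 481) = Add(Pow(Rational(46657, 64), Rational(1, 2)), 481) = Add(Mul(Rational(1, 8), Pow(46657, Rational(1, 2))), 481) = Add(481, Mul(Rational(1, 8), Pow(46657, Rational(1, 2))))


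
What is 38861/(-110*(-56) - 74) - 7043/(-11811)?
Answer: 501850969/71881746 ≈ 6.9816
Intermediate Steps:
38861/(-110*(-56) - 74) - 7043/(-11811) = 38861/(6160 - 74) - 7043*(-1/11811) = 38861/6086 + 7043/11811 = 501850969/71881746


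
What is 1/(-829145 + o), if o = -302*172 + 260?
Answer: -1/880829 ≈ -1.1353e-6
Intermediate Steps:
o = -51684 (o = -51944 + 260 = -51684)
1/(-829145 + o) = 1/(-829145 - 51684) = 1/(-880829) = -1/880829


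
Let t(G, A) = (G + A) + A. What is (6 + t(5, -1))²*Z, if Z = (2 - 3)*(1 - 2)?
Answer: 81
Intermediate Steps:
Z = 1 (Z = -1*(-1) = 1)
t(G, A) = G + 2*A (t(G, A) = (A + G) + A = G + 2*A)
(6 + t(5, -1))²*Z = (6 + (5 + 2*(-1)))²*1 = (6 + (5 - 2))²*1 = (6 + 3)²*1 = 9²*1 = 81*1 = 81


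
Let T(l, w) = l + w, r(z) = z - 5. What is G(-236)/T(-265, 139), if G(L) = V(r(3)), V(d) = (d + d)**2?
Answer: -8/63 ≈ -0.12698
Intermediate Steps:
r(z) = -5 + z
V(d) = 4*d**2 (V(d) = (2*d)**2 = 4*d**2)
G(L) = 16 (G(L) = 4*(-5 + 3)**2 = 4*(-2)**2 = 4*4 = 16)
G(-236)/T(-265, 139) = 16/(-265 + 139) = 16/(-126) = 16*(-1/126) = -8/63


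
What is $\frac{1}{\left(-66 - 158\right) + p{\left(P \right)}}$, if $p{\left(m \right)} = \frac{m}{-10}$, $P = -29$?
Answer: $- \frac{10}{2211} \approx -0.0045228$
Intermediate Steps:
$p{\left(m \right)} = - \frac{m}{10}$ ($p{\left(m \right)} = m \left(- \frac{1}{10}\right) = - \frac{m}{10}$)
$\frac{1}{\left(-66 - 158\right) + p{\left(P \right)}} = \frac{1}{\left(-66 - 158\right) - - \frac{29}{10}} = \frac{1}{-224 + \frac{29}{10}} = \frac{1}{- \frac{2211}{10}} = - \frac{10}{2211}$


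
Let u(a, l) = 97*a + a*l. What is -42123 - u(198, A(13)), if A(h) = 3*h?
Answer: -69051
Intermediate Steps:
-42123 - u(198, A(13)) = -42123 - 198*(97 + 3*13) = -42123 - 198*(97 + 39) = -42123 - 198*136 = -42123 - 1*26928 = -42123 - 26928 = -69051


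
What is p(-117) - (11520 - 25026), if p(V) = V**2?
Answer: 27195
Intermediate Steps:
p(-117) - (11520 - 25026) = (-117)**2 - (11520 - 25026) = 13689 - 1*(-13506) = 13689 + 13506 = 27195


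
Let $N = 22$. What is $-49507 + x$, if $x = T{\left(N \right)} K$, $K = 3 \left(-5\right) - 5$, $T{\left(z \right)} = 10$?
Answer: $-49707$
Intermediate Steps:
$K = -20$ ($K = -15 - 5 = -20$)
$x = -200$ ($x = 10 \left(-20\right) = -200$)
$-49507 + x = -49507 - 200 = -49707$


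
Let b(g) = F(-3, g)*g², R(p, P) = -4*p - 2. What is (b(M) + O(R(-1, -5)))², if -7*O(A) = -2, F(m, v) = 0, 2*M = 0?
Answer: 4/49 ≈ 0.081633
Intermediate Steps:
M = 0 (M = (½)*0 = 0)
R(p, P) = -2 - 4*p
O(A) = 2/7 (O(A) = -⅐*(-2) = 2/7)
b(g) = 0 (b(g) = 0*g² = 0)
(b(M) + O(R(-1, -5)))² = (0 + 2/7)² = (2/7)² = 4/49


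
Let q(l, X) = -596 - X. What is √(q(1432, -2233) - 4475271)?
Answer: I*√4473634 ≈ 2115.1*I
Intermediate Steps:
√(q(1432, -2233) - 4475271) = √((-596 - 1*(-2233)) - 4475271) = √((-596 + 2233) - 4475271) = √(1637 - 4475271) = √(-4473634) = I*√4473634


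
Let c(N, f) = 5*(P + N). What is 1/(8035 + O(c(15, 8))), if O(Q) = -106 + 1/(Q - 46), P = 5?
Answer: 54/428167 ≈ 0.00012612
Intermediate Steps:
c(N, f) = 25 + 5*N (c(N, f) = 5*(5 + N) = 25 + 5*N)
O(Q) = -106 + 1/(-46 + Q)
1/(8035 + O(c(15, 8))) = 1/(8035 + (4877 - 106*(25 + 5*15))/(-46 + (25 + 5*15))) = 1/(8035 + (4877 - 106*(25 + 75))/(-46 + (25 + 75))) = 1/(8035 + (4877 - 106*100)/(-46 + 100)) = 1/(8035 + (4877 - 10600)/54) = 1/(8035 + (1/54)*(-5723)) = 1/(8035 - 5723/54) = 1/(428167/54) = 54/428167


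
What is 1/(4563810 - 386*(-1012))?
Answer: 1/4954442 ≈ 2.0184e-7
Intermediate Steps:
1/(4563810 - 386*(-1012)) = 1/(4563810 + 390632) = 1/4954442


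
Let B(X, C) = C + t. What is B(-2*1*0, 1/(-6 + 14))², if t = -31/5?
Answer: 59049/1600 ≈ 36.906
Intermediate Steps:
t = -31/5 (t = -31*⅕ = -31/5 ≈ -6.2000)
B(X, C) = -31/5 + C (B(X, C) = C - 31/5 = -31/5 + C)
B(-2*1*0, 1/(-6 + 14))² = (-31/5 + 1/(-6 + 14))² = (-31/5 + 1/8)² = (-31/5 + ⅛)² = (-243/40)² = 59049/1600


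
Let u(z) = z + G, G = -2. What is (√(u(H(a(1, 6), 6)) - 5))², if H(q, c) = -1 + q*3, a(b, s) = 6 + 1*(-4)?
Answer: -2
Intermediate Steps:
a(b, s) = 2 (a(b, s) = 6 - 4 = 2)
H(q, c) = -1 + 3*q
u(z) = -2 + z (u(z) = z - 2 = -2 + z)
(√(u(H(a(1, 6), 6)) - 5))² = (√((-2 + (-1 + 3*2)) - 5))² = (√((-2 + (-1 + 6)) - 5))² = (√((-2 + 5) - 5))² = (√(3 - 5))² = (√(-2))² = (I*√2)² = -2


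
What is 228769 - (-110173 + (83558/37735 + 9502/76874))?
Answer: 491604930735859/1450420195 ≈ 3.3894e+5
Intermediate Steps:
228769 - (-110173 + (83558/37735 + 9502/76874)) = 228769 - (-110173 + (83558*(1/37735) + 9502*(1/76874))) = 228769 - (-110173 + (83558/37735 + 4751/38437)) = 228769 - (-110173 + 3390997831/1450420195) = 228769 - 1*(-159793753145904/1450420195) = 228769 + 159793753145904/1450420195 = 491604930735859/1450420195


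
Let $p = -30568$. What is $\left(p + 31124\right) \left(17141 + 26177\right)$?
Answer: $24084808$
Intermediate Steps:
$\left(p + 31124\right) \left(17141 + 26177\right) = \left(-30568 + 31124\right) \left(17141 + 26177\right) = 556 \cdot 43318 = 24084808$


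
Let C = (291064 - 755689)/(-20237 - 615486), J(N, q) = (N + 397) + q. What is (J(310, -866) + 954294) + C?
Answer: 606566029230/635723 ≈ 9.5414e+5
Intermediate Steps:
J(N, q) = 397 + N + q (J(N, q) = (397 + N) + q = 397 + N + q)
C = 464625/635723 (C = -464625/(-635723) = -464625*(-1/635723) = 464625/635723 ≈ 0.73086)
(J(310, -866) + 954294) + C = ((397 + 310 - 866) + 954294) + 464625/635723 = (-159 + 954294) + 464625/635723 = 954135 + 464625/635723 = 606566029230/635723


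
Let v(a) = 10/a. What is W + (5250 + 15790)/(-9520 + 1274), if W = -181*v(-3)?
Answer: 7431070/12369 ≈ 600.78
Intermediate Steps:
W = 1810/3 (W = -1810/(-3) = -1810*(-1)/3 = -181*(-10/3) = 1810/3 ≈ 603.33)
W + (5250 + 15790)/(-9520 + 1274) = 1810/3 + (5250 + 15790)/(-9520 + 1274) = 1810/3 + 21040/(-8246) = 1810/3 + 21040*(-1/8246) = 1810/3 - 10520/4123 = 7431070/12369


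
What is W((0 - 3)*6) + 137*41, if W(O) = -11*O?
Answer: 5815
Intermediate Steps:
W((0 - 3)*6) + 137*41 = -11*(0 - 3)*6 + 137*41 = -(-33)*6 + 5617 = -11*(-18) + 5617 = 198 + 5617 = 5815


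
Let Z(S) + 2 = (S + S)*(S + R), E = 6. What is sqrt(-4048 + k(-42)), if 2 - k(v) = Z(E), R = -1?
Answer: 6*I*sqrt(114) ≈ 64.063*I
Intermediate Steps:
Z(S) = -2 + 2*S*(-1 + S) (Z(S) = -2 + (S + S)*(S - 1) = -2 + (2*S)*(-1 + S) = -2 + 2*S*(-1 + S))
k(v) = -56 (k(v) = 2 - (-2 - 2*6 + 2*6**2) = 2 - (-2 - 12 + 2*36) = 2 - (-2 - 12 + 72) = 2 - 1*58 = 2 - 58 = -56)
sqrt(-4048 + k(-42)) = sqrt(-4048 - 56) = sqrt(-4104) = 6*I*sqrt(114)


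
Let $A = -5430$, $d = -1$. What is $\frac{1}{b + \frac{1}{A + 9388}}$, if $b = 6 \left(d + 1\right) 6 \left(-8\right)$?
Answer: $3958$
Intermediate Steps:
$b = 0$ ($b = 6 \left(-1 + 1\right) 6 \left(-8\right) = 6 \cdot 0 \cdot 6 \left(-8\right) = 0 \cdot 6 \left(-8\right) = 0 \left(-8\right) = 0$)
$\frac{1}{b + \frac{1}{A + 9388}} = \frac{1}{0 + \frac{1}{-5430 + 9388}} = \frac{1}{0 + \frac{1}{3958}} = \frac{1}{\frac{1}{3958}} = 3958$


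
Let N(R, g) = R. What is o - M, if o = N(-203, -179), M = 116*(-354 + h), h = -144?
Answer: 57565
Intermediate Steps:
M = -57768 (M = 116*(-354 - 144) = 116*(-498) = -57768)
o = -203
o - M = -203 - 1*(-57768) = -203 + 57768 = 57565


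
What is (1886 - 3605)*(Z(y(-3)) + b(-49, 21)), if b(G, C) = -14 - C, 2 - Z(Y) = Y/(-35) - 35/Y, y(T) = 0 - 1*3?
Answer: 2692527/35 ≈ 76929.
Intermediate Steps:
y(T) = -3 (y(T) = 0 - 3 = -3)
Z(Y) = 2 + 35/Y + Y/35 (Z(Y) = 2 - (Y/(-35) - 35/Y) = 2 - (Y*(-1/35) - 35/Y) = 2 - (-Y/35 - 35/Y) = 2 - (-35/Y - Y/35) = 2 + (35/Y + Y/35) = 2 + 35/Y + Y/35)
(1886 - 3605)*(Z(y(-3)) + b(-49, 21)) = (1886 - 3605)*((2 + 35/(-3) + (1/35)*(-3)) + (-14 - 1*21)) = -1719*((2 + 35*(-⅓) - 3/35) + (-14 - 21)) = -1719*((2 - 35/3 - 3/35) - 35) = -1719*(-1024/105 - 35) = -1719*(-4699/105) = 2692527/35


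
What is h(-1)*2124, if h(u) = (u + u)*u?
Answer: 4248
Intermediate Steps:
h(u) = 2*u² (h(u) = (2*u)*u = 2*u²)
h(-1)*2124 = (2*(-1)²)*2124 = (2*1)*2124 = 2*2124 = 4248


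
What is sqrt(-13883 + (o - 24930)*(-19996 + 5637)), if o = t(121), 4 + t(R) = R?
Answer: 4*sqrt(22267249) ≈ 18875.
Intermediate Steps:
t(R) = -4 + R
o = 117 (o = -4 + 121 = 117)
sqrt(-13883 + (o - 24930)*(-19996 + 5637)) = sqrt(-13883 + (117 - 24930)*(-19996 + 5637)) = sqrt(-13883 - 24813*(-14359)) = sqrt(-13883 + 356289867) = sqrt(356275984) = 4*sqrt(22267249)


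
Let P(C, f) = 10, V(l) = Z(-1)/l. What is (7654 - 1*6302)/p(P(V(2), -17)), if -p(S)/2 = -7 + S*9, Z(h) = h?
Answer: -676/83 ≈ -8.1446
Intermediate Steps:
V(l) = -1/l
p(S) = 14 - 18*S (p(S) = -2*(-7 + S*9) = -2*(-7 + 9*S) = 14 - 18*S)
(7654 - 1*6302)/p(P(V(2), -17)) = (7654 - 1*6302)/(14 - 18*10) = (7654 - 6302)/(14 - 180) = 1352/(-166) = 1352*(-1/166) = -676/83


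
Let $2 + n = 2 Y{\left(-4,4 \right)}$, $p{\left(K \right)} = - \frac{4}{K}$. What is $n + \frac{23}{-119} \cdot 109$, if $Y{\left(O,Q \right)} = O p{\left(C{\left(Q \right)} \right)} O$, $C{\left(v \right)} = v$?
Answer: $- \frac{6553}{119} \approx -55.067$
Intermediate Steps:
$Y{\left(O,Q \right)} = - \frac{4 O^{2}}{Q}$ ($Y{\left(O,Q \right)} = O \left(- \frac{4}{Q}\right) O = - \frac{4 O}{Q} O = - \frac{4 O^{2}}{Q}$)
$n = -34$ ($n = -2 + 2 \left(- \frac{4 \left(-4\right)^{2}}{4}\right) = -2 + 2 \left(\left(-4\right) 16 \cdot \frac{1}{4}\right) = -2 + 2 \left(-16\right) = -2 - 32 = -34$)
$n + \frac{23}{-119} \cdot 109 = -34 + \frac{23}{-119} \cdot 109 = -34 + 23 \left(- \frac{1}{119}\right) 109 = -34 - \frac{2507}{119} = - \frac{6553}{119}$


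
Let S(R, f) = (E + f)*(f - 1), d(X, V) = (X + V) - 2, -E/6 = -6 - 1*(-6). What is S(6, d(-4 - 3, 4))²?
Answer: 900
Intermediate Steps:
E = 0 (E = -6*(-6 - 1*(-6)) = -6*(-6 + 6) = -6*0 = 0)
d(X, V) = -2 + V + X (d(X, V) = (V + X) - 2 = -2 + V + X)
S(R, f) = f*(-1 + f) (S(R, f) = (0 + f)*(f - 1) = f*(-1 + f))
S(6, d(-4 - 3, 4))² = ((-2 + 4 + (-4 - 3))*(-1 + (-2 + 4 + (-4 - 3))))² = ((-2 + 4 - 7)*(-1 + (-2 + 4 - 7)))² = (-5*(-1 - 5))² = (-5*(-6))² = 30² = 900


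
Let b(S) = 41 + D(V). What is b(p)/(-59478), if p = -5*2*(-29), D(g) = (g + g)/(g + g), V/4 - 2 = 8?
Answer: -7/9913 ≈ -0.00070614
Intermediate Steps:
V = 40 (V = 8 + 4*8 = 8 + 32 = 40)
D(g) = 1 (D(g) = (2*g)/((2*g)) = (2*g)*(1/(2*g)) = 1)
p = 290 (p = -10*(-29) = 290)
b(S) = 42 (b(S) = 41 + 1 = 42)
b(p)/(-59478) = 42/(-59478) = 42*(-1/59478) = -7/9913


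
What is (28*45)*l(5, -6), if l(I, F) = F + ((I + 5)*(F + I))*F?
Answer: 68040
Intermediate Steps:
l(I, F) = F + F*(5 + I)*(F + I) (l(I, F) = F + ((5 + I)*(F + I))*F = F + F*(5 + I)*(F + I))
(28*45)*l(5, -6) = (28*45)*(-6*(1 + 5² + 5*(-6) + 5*5 - 6*5)) = 1260*(-6*(1 + 25 - 30 + 25 - 30)) = 1260*(-6*(-9)) = 1260*54 = 68040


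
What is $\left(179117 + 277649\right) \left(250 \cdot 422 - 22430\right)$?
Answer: $37943551620$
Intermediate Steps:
$\left(179117 + 277649\right) \left(250 \cdot 422 - 22430\right) = 456766 \left(105500 - 22430\right) = 456766 \cdot 83070 = 37943551620$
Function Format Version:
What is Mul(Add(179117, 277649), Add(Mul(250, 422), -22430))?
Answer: 37943551620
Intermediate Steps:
Mul(Add(179117, 277649), Add(Mul(250, 422), -22430)) = Mul(456766, Add(105500, -22430)) = Mul(456766, 83070) = 37943551620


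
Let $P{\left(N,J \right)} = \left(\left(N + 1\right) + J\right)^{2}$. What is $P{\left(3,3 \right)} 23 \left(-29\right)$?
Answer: $-32683$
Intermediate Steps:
$P{\left(N,J \right)} = \left(1 + J + N\right)^{2}$ ($P{\left(N,J \right)} = \left(\left(1 + N\right) + J\right)^{2} = \left(1 + J + N\right)^{2}$)
$P{\left(3,3 \right)} 23 \left(-29\right) = \left(1 + 3 + 3\right)^{2} \cdot 23 \left(-29\right) = 7^{2} \cdot 23 \left(-29\right) = 49 \cdot 23 \left(-29\right) = 1127 \left(-29\right) = -32683$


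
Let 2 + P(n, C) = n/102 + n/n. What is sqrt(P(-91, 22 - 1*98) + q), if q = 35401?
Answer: sqrt(368292318)/102 ≈ 188.15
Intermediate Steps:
P(n, C) = -1 + n/102 (P(n, C) = -2 + (n/102 + n/n) = -2 + (n*(1/102) + 1) = -2 + (n/102 + 1) = -2 + (1 + n/102) = -1 + n/102)
sqrt(P(-91, 22 - 1*98) + q) = sqrt((-1 + (1/102)*(-91)) + 35401) = sqrt((-1 - 91/102) + 35401) = sqrt(-193/102 + 35401) = sqrt(3610709/102) = sqrt(368292318)/102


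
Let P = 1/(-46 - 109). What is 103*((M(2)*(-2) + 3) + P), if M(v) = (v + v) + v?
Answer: -143788/155 ≈ -927.66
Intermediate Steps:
P = -1/155 (P = 1/(-155) = -1/155 ≈ -0.0064516)
M(v) = 3*v (M(v) = 2*v + v = 3*v)
103*((M(2)*(-2) + 3) + P) = 103*(((3*2)*(-2) + 3) - 1/155) = 103*((6*(-2) + 3) - 1/155) = 103*((-12 + 3) - 1/155) = 103*(-9 - 1/155) = 103*(-1396/155) = -143788/155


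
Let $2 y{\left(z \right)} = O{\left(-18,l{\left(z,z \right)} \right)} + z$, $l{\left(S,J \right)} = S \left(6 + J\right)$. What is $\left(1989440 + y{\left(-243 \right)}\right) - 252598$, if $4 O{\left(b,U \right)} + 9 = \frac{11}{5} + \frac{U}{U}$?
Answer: $\frac{69468791}{40} \approx 1.7367 \cdot 10^{6}$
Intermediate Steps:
$O{\left(b,U \right)} = - \frac{29}{20}$ ($O{\left(b,U \right)} = - \frac{9}{4} + \frac{\frac{11}{5} + \frac{U}{U}}{4} = - \frac{9}{4} + \frac{11 \cdot \frac{1}{5} + 1}{4} = - \frac{9}{4} + \frac{\frac{11}{5} + 1}{4} = - \frac{9}{4} + \frac{1}{4} \cdot \frac{16}{5} = - \frac{9}{4} + \frac{4}{5} = - \frac{29}{20}$)
$y{\left(z \right)} = - \frac{29}{40} + \frac{z}{2}$ ($y{\left(z \right)} = \frac{- \frac{29}{20} + z}{2} = - \frac{29}{40} + \frac{z}{2}$)
$\left(1989440 + y{\left(-243 \right)}\right) - 252598 = \left(1989440 + \left(- \frac{29}{40} + \frac{1}{2} \left(-243\right)\right)\right) - 252598 = \left(1989440 - \frac{4889}{40}\right) - 252598 = \frac{79572711}{40} - 252598 = \frac{69468791}{40}$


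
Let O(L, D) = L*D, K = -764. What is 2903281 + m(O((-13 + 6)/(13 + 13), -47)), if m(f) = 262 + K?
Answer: 2902779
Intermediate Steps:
O(L, D) = D*L
m(f) = -502 (m(f) = 262 - 764 = -502)
2903281 + m(O((-13 + 6)/(13 + 13), -47)) = 2903281 - 502 = 2902779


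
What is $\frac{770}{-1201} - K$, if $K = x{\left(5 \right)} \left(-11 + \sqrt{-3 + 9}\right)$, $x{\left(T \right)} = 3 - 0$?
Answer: $\frac{38863}{1201} - 3 \sqrt{6} \approx 25.01$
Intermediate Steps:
$x{\left(T \right)} = 3$ ($x{\left(T \right)} = 3 + 0 = 3$)
$K = -33 + 3 \sqrt{6}$ ($K = 3 \left(-11 + \sqrt{-3 + 9}\right) = 3 \left(-11 + \sqrt{6}\right) = -33 + 3 \sqrt{6} \approx -25.652$)
$\frac{770}{-1201} - K = \frac{770}{-1201} - \left(-33 + 3 \sqrt{6}\right) = 770 \left(- \frac{1}{1201}\right) + \left(33 - 3 \sqrt{6}\right) = - \frac{770}{1201} + \left(33 - 3 \sqrt{6}\right) = \frac{38863}{1201} - 3 \sqrt{6}$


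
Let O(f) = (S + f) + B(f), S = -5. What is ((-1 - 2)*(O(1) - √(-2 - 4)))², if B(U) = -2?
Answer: 270 + 108*I*√6 ≈ 270.0 + 264.54*I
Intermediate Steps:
O(f) = -7 + f (O(f) = (-5 + f) - 2 = -7 + f)
((-1 - 2)*(O(1) - √(-2 - 4)))² = ((-1 - 2)*((-7 + 1) - √(-2 - 4)))² = (-3*(-6 - √(-6)))² = (-3*(-6 - I*√6))² = (18 + 3*I*√6)²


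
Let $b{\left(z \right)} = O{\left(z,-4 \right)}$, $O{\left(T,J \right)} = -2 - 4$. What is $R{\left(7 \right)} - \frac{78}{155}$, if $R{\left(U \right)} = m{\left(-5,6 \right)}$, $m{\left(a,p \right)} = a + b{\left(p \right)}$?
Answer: $- \frac{1783}{155} \approx -11.503$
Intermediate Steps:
$O{\left(T,J \right)} = -6$ ($O{\left(T,J \right)} = -2 - 4 = -6$)
$b{\left(z \right)} = -6$
$m{\left(a,p \right)} = -6 + a$ ($m{\left(a,p \right)} = a - 6 = -6 + a$)
$R{\left(U \right)} = -11$ ($R{\left(U \right)} = -6 - 5 = -11$)
$R{\left(7 \right)} - \frac{78}{155} = -11 - \frac{78}{155} = - \frac{1783}{155}$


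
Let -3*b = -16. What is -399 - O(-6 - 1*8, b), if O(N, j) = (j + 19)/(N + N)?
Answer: -33443/84 ≈ -398.13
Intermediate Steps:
b = 16/3 (b = -⅓*(-16) = 16/3 ≈ 5.3333)
O(N, j) = (19 + j)/(2*N) (O(N, j) = (19 + j)/((2*N)) = (19 + j)*(1/(2*N)) = (19 + j)/(2*N))
-399 - O(-6 - 1*8, b) = -399 - (19 + 16/3)/(2*(-6 - 1*8)) = -399 - 73/(2*(-6 - 8)*3) = -399 - 73/(2*(-14)*3) = -399 - (-1)*73/(2*14*3) = -399 - 1*(-73/84) = -399 + 73/84 = -33443/84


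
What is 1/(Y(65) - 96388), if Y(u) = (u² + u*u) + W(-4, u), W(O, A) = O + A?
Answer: -1/87877 ≈ -1.1380e-5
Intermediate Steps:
W(O, A) = A + O
Y(u) = -4 + u + 2*u² (Y(u) = (u² + u*u) + (u - 4) = (u² + u²) + (-4 + u) = 2*u² + (-4 + u) = -4 + u + 2*u²)
1/(Y(65) - 96388) = 1/((-4 + 65 + 2*65²) - 96388) = 1/((-4 + 65 + 2*4225) - 96388) = 1/((-4 + 65 + 8450) - 96388) = 1/(8511 - 96388) = 1/(-87877) = -1/87877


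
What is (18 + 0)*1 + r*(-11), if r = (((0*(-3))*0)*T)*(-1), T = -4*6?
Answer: 18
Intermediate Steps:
T = -24
r = 0 (r = (((0*(-3))*0)*(-24))*(-1) = ((0*0)*(-24))*(-1) = (0*(-24))*(-1) = 0*(-1) = 0)
(18 + 0)*1 + r*(-11) = (18 + 0)*1 + 0*(-11) = 18*1 + 0 = 18 + 0 = 18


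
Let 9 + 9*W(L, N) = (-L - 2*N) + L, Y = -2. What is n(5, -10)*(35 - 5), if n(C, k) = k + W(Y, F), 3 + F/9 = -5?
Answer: 150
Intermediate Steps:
F = -72 (F = -27 + 9*(-5) = -27 - 45 = -72)
W(L, N) = -1 - 2*N/9 (W(L, N) = -1 + ((-L - 2*N) + L)/9 = -1 + (-2*N)/9 = -1 - 2*N/9)
n(C, k) = 15 + k (n(C, k) = k + (-1 - 2/9*(-72)) = k + (-1 + 16) = k + 15 = 15 + k)
n(5, -10)*(35 - 5) = (15 - 10)*(35 - 5) = 5*30 = 150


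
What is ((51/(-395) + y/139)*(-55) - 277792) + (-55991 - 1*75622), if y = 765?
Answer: -4498922251/10981 ≈ -4.0970e+5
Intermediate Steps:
((51/(-395) + y/139)*(-55) - 277792) + (-55991 - 1*75622) = ((51/(-395) + 765/139)*(-55) - 277792) + (-55991 - 1*75622) = ((51*(-1/395) + 765*(1/139))*(-55) - 277792) + (-55991 - 75622) = ((-51/395 + 765/139)*(-55) - 277792) - 131613 = ((295086/54905)*(-55) - 277792) - 131613 = (-3245946/10981 - 277792) - 131613 = -3053679898/10981 - 131613 = -4498922251/10981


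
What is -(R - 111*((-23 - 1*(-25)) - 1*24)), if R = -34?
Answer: -2408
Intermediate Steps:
-(R - 111*((-23 - 1*(-25)) - 1*24)) = -(-34 - 111*((-23 - 1*(-25)) - 1*24)) = -(-34 - 111*((-23 + 25) - 24)) = -(-34 - 111*(2 - 24)) = -(-34 - 111*(-22)) = -(-34 + 2442) = -1*2408 = -2408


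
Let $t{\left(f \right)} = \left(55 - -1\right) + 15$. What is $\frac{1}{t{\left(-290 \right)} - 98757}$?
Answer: $- \frac{1}{98686} \approx -1.0133 \cdot 10^{-5}$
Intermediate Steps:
$t{\left(f \right)} = 71$ ($t{\left(f \right)} = \left(55 + \left(-2 + 3\right)\right) + 15 = \left(55 + 1\right) + 15 = 56 + 15 = 71$)
$\frac{1}{t{\left(-290 \right)} - 98757} = \frac{1}{71 - 98757} = \frac{1}{-98686} = - \frac{1}{98686}$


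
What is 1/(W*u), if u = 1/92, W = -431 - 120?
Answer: -92/551 ≈ -0.16697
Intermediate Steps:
W = -551
u = 1/92 ≈ 0.010870
1/(W*u) = 1/(-551*1/92) = 1/(-551/92) = -92/551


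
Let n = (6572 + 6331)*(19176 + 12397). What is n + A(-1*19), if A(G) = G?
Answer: 407386400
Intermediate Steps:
n = 407386419 (n = 12903*31573 = 407386419)
n + A(-1*19) = 407386419 - 1*19 = 407386419 - 19 = 407386400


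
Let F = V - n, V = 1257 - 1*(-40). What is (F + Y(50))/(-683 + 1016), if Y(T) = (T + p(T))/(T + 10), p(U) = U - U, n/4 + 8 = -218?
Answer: 13211/1998 ≈ 6.6121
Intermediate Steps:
n = -904 (n = -32 + 4*(-218) = -32 - 872 = -904)
V = 1297 (V = 1257 + 40 = 1297)
p(U) = 0
F = 2201 (F = 1297 - 1*(-904) = 1297 + 904 = 2201)
Y(T) = T/(10 + T) (Y(T) = (T + 0)/(T + 10) = T/(10 + T))
(F + Y(50))/(-683 + 1016) = (2201 + 50/(10 + 50))/(-683 + 1016) = (2201 + 50/60)/333 = (2201 + 50*(1/60))*(1/333) = (2201 + ⅚)*(1/333) = (13211/6)*(1/333) = 13211/1998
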